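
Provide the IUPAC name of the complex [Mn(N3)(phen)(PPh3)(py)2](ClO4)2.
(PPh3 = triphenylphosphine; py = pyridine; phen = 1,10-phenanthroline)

The 2 perchlorate counter-ions carry a total charge of -2, so each complex ion is 2+.
Ligand charges: 1×azido (-1 each), 1×triphenylphosphine (neutral), 2×pyridine (neutral), 1×1,10-phenanthroline (neutral); total -1. So Mn + (-1) = 2+, giving Mn = +3.
Ligands are named alphabetically: azido before phenanthroline before pyridine before triphenylphosphine.

azido(1,10-phenanthroline)bis(pyridine)(triphenylphosphine)manganese(III) perchlorate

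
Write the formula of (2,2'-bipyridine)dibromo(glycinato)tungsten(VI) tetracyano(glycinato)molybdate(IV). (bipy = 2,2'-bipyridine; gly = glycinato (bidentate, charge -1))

Cation [W…]: ligand charges -3, W(VI) ⇒ ion charge 3+.
Anion [Mo…]: ligand charges -5, Mo(IV) ⇒ ion charge 1−.
One 3+ cation requires 3 of the 1− anion.

[W(bipy)Br2(gly)][Mo(CN)4(gly)]3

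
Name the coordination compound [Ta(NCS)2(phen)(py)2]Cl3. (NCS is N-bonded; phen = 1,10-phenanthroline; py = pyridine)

The 3 chloride counter-ions carry a total charge of -3, so each complex ion is 3+.
Ligand charges: 2×isothiocyanato (-1 each), 1×1,10-phenanthroline (neutral), 2×pyridine (neutral); total -2. So Ta + (-2) = 3+, giving Ta = +5.
Ligands are named alphabetically: isothiocyanato before phenanthroline before pyridine.

diisothiocyanato(1,10-phenanthroline)bis(pyridine)tantalum(V) chloride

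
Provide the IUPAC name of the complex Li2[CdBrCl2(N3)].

lithium azidobromodichlorocadmate(II)

The 2 lithium counter-ions carry a total charge of +2, so each complex ion is 2−.
Ligand charges: 1×bromo (-1 each), 1×azido (-1 each), 2×chloro (-1 each); total -4. So Cd + (-4) = 2−, giving Cd = +2.
Ligands are named alphabetically: azido before bromo before chloro.
The complex ion is anionic, so cadmium takes the -ate form cadmate(II).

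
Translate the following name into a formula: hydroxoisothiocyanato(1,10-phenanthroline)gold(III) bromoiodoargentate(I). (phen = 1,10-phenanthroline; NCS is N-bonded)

[Au(NCS)(OH)(phen)][AgBrI]

Cation [Au…]: ligand charges -2, Au(III) ⇒ ion charge 1+.
Anion [Ag…]: ligand charges -2, Ag(I) ⇒ ion charge 1−.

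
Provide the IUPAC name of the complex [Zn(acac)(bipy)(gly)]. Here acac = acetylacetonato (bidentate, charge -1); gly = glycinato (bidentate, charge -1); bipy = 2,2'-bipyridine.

(acetylacetonato)(2,2'-bipyridine)(glycinato)zinc(II)

There is no counter-ion, so the complex is neutral overall.
Ligand charges: 1×acetylacetonato (-1 each), 1×glycinato (-1 each), 1×2,2'-bipyridine (neutral); total -2. So Zn + (-2) = 0, giving Zn = +2.
Ligands are named alphabetically: acetylacetonato before bipyridine before glycinato.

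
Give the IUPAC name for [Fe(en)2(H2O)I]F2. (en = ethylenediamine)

The 2 fluoride counter-ions carry a total charge of -2, so each complex ion is 2+.
Ligand charges: 2×ethylenediamine (neutral), 1×iodo (-1 each), 1×aqua (neutral); total -1. So Fe + (-1) = 2+, giving Fe = +3.
Ligands are named alphabetically: aqua before ethylenediamine before iodo.

aquabis(ethylenediamine)iodoiron(III) fluoride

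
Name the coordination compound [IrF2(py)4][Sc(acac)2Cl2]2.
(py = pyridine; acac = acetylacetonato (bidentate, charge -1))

difluorotetrakis(pyridine)iridium(IV) bis(acetylacetonato)dichloroscandate(III)

Scandium is always +3 in its complexes; the anion's ligand charges sum to -4, so the complex anion is 1−.
With 2 anions per cation, the cation must be 2×1 = 2+.
Cation: ligand charges sum to -2; for the ion to be 2+, Ir = +4.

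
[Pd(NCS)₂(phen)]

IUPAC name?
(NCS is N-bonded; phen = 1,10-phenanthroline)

There is no counter-ion, so the complex is neutral overall.
Ligand charges: 2×isothiocyanato (-1 each), 1×1,10-phenanthroline (neutral); total -2. So Pd + (-2) = 0, giving Pd = +2.
Ligands are named alphabetically: isothiocyanato before phenanthroline.

diisothiocyanato(1,10-phenanthroline)palladium(II)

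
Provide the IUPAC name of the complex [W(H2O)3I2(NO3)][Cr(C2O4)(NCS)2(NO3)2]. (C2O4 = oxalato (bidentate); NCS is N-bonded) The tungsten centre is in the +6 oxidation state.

triaquadiiodonitratotungsten(VI) diisothiocyanatodinitratooxalatochromate(III)

W is given as +6; the cation's ligand charges sum to -3, so the complex cation is 3+.
A 1:1 salt means the anion carries the equal and opposite charge, 3−.
Anion: ligand charges sum to -6; for the ion to be 3−, Cr = +3.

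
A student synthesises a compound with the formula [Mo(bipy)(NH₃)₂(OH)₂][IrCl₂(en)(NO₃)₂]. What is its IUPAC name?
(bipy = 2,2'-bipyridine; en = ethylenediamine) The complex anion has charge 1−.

The complex anion is given as 1−; its ligand charges sum to -4, so Ir = +3.
A 1:1 salt means the cation carries the equal and opposite charge, 1+.
Cation: ligand charges sum to -2; for the ion to be 1+, Mo = +3.

diammine(2,2'-bipyridine)dihydroxomolybdenum(III) dichloro(ethylenediamine)dinitratoiridate(III)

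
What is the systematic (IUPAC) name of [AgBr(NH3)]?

amminebromosilver(I)

There is no counter-ion, so the complex is neutral overall.
Ligand charges: 1×ammine (neutral), 1×bromo (-1 each); total -1. So Ag + (-1) = 0, giving Ag = +1.
Ligands are named alphabetically: ammine before bromo.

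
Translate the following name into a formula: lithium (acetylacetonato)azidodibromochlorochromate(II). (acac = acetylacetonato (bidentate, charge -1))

Li3[Cr(acac)Br2Cl(N3)]

Ligands: 1 acetylacetonato (acac, -1), 2 bromo (Br, -1), 1 azido (N3, -1), 1 chloro (Cl, -1). Ligand charge sum = -5.
With Cr in oxidation state +2, the complex ion is [Cr...]^3−.
Charge balance with lithium (+1) requires 1 complex ion per 3 lithium.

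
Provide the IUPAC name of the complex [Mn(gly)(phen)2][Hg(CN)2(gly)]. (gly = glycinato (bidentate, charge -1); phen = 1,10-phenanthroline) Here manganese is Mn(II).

(glycinato)bis(1,10-phenanthroline)manganese(II) dicyano(glycinato)mercurate(II)

Mn is given as +2; the cation's ligand charges sum to -1, so the complex cation is 1+.
A 1:1 salt means the anion carries the equal and opposite charge, 1−.
Anion: ligand charges sum to -3; for the ion to be 1−, Hg = +2.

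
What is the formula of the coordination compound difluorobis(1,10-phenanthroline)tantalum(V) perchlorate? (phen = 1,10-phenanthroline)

Ligands: 2 1,10-phenanthroline (phen, neutral), 2 fluoro (F, -1). Ligand charge sum = -2.
Charge balance with perchlorate (-1) requires 1 complex ion per 3 perchlorate.

[TaF2(phen)2](ClO4)3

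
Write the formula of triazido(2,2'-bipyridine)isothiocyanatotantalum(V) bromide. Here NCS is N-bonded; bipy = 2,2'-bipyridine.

Ligands: 1 isothiocyanato (NCS, -1), 3 azido (N3, -1), 1 2,2'-bipyridine (bipy, neutral). Ligand charge sum = -4.
With Ta in oxidation state +5, the complex ion is [Ta...]^1+.
Charge balance with bromide (-1) requires 1 complex ion per 1 bromide.

[Ta(bipy)(N3)3(NCS)]Br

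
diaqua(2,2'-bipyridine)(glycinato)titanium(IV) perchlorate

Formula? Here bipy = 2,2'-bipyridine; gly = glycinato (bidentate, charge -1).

[Ti(bipy)(gly)(H2O)2](ClO4)3

Ligands: 1 2,2'-bipyridine (bipy, neutral), 2 aqua (H2O, neutral), 1 glycinato (gly, -1). Ligand charge sum = -1.
With Ti in oxidation state +4, the complex ion is [Ti...]^3+.
Charge balance with perchlorate (-1) requires 1 complex ion per 3 perchlorate.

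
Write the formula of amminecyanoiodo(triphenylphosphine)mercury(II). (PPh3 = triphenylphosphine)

Ligands: 1 triphenylphosphine (PPh3, neutral), 1 ammine (NH3, neutral), 1 cyano (CN, -1), 1 iodo (I, -1). Ligand charge sum = -2.
With Hg in oxidation state +2, the complex ion is [Hg...].

[Hg(CN)I(NH3)(PPh3)]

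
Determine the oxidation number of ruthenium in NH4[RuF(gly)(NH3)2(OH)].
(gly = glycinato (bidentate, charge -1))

1 ammonium outside the brackets (+1 each) → the complex ion is 1−.
Ligand charges: 1×OH = -1; 1×F = -1; 1×gly = -1; 2×NH3 neutral; sum -3.
Ru + (-3) = 1− ⇒ Ru is +2.

+2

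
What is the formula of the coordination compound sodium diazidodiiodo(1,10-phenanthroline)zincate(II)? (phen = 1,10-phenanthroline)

Ligands: 2 azido (N3, -1), 1 1,10-phenanthroline (phen, neutral), 2 iodo (I, -1). Ligand charge sum = -4.
Charge balance with sodium (+1) requires 1 complex ion per 2 sodium.

Na2[ZnI2(N3)2(phen)]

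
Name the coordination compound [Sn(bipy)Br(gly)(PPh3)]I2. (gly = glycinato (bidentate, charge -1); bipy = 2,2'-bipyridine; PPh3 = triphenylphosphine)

(2,2'-bipyridine)bromo(glycinato)(triphenylphosphine)tin(IV) iodide

The 2 iodide counter-ions carry a total charge of -2, so each complex ion is 2+.
Ligand charges: 1×glycinato (-1 each), 1×2,2'-bipyridine (neutral), 1×bromo (-1 each), 1×triphenylphosphine (neutral); total -2. So Sn + (-2) = 2+, giving Sn = +4.
Ligands are named alphabetically: bipyridine before bromo before glycinato before triphenylphosphine.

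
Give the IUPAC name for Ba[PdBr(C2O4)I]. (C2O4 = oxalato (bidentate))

The 1 barium counter-ion carries a total charge of +2, so each complex ion is 2−.
Ligand charges: 1×iodo (-1 each), 1×bromo (-1 each), 1×oxalato (-2 each); total -4. So Pd + (-4) = 2−, giving Pd = +2.
Ligands are named alphabetically: bromo before iodo before oxalato.
The complex ion is anionic, so palladium takes the -ate form palladate(II).

barium bromoiodooxalatopalladate(II)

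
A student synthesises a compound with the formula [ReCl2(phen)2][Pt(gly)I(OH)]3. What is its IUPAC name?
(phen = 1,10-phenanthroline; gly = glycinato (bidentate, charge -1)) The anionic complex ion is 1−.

dichlorobis(1,10-phenanthroline)rhenium(V) (glycinato)hydroxoiodoplatinate(II)

The complex anion is given as 1−; its ligand charges sum to -3, so Pt = +2.
With 3 anions per cation, the cation must be 3×1 = 3+.
Cation: ligand charges sum to -2; for the ion to be 3+, Re = +5.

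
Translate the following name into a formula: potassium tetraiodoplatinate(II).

Ligands: 4 iodo (I, -1). Ligand charge sum = -4.
With Pt in oxidation state +2, the complex ion is [Pt...]^2−.
Charge balance with potassium (+1) requires 1 complex ion per 2 potassium.

K2[PtI4]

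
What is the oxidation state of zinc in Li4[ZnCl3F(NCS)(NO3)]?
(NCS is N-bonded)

4 lithium outside the brackets (+1 each) → the complex ion is 4−.
Ligand charges: 1×F = -1; 1×NO3 = -1; 1×NCS = -1; 3×Cl = -3; sum -6.
Zn + (-6) = 4− ⇒ Zn is +2.

+2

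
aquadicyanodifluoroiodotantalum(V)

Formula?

[Ta(CN)2F2(H2O)I]

Ligands: 2 fluoro (F, -1), 1 iodo (I, -1), 1 aqua (H2O, neutral), 2 cyano (CN, -1). Ligand charge sum = -5.
With Ta in oxidation state +5, the complex ion is [Ta...].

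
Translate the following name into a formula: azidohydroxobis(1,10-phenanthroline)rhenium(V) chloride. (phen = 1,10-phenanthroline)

Ligands: 2 1,10-phenanthroline (phen, neutral), 1 hydroxo (OH, -1), 1 azido (N3, -1). Ligand charge sum = -2.
With Re in oxidation state +5, the complex ion is [Re...]^3+.
Charge balance with chloride (-1) requires 1 complex ion per 3 chloride.

[Re(N3)(OH)(phen)2]Cl3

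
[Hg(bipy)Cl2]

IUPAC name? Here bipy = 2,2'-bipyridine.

(2,2'-bipyridine)dichloromercury(II)

There is no counter-ion, so the complex is neutral overall.
Ligand charges: 2×chloro (-1 each), 1×2,2'-bipyridine (neutral); total -2. So Hg + (-2) = 0, giving Hg = +2.
Ligands are named alphabetically: bipyridine before chloro.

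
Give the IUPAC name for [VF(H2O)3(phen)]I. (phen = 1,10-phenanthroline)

triaquafluoro(1,10-phenanthroline)vanadium(II) iodide

The 1 iodide counter-ion carries a total charge of -1, so each complex ion is 1+.
Ligand charges: 3×aqua (neutral), 1×1,10-phenanthroline (neutral), 1×fluoro (-1 each); total -1. So V + (-1) = 1+, giving V = +2.
Ligands are named alphabetically: aqua before fluoro before phenanthroline.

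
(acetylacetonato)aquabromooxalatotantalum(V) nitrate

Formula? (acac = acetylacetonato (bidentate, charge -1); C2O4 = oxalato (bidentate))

Ligands: 1 aqua (H2O, neutral), 1 acetylacetonato (acac, -1), 1 oxalato (C2O4, -2), 1 bromo (Br, -1). Ligand charge sum = -4.
Charge balance with nitrate (-1) requires 1 complex ion per 1 nitrate.

[Ta(acac)Br(C2O4)(H2O)]NO3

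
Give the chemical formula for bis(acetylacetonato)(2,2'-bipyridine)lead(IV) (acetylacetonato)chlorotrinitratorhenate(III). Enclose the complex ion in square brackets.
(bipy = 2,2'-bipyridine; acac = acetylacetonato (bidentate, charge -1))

Cation [Pb…]: ligand charges -2, Pb(IV) ⇒ ion charge 2+.
Anion [Re…]: ligand charges -5, Re(III) ⇒ ion charge 2−.

[Pb(acac)2(bipy)][Re(acac)Cl(NO3)3]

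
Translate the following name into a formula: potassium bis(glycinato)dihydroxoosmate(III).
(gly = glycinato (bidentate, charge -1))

K[Os(gly)2(OH)2]

Ligands: 2 glycinato (gly, -1), 2 hydroxo (OH, -1). Ligand charge sum = -4.
With Os in oxidation state +3, the complex ion is [Os...]^1−.
Charge balance with potassium (+1) requires 1 complex ion per 1 potassium.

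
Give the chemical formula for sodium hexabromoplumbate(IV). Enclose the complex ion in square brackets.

Ligands: 6 bromo (Br, -1). Ligand charge sum = -6.
With Pb in oxidation state +4, the complex ion is [Pb...]^2−.
Charge balance with sodium (+1) requires 1 complex ion per 2 sodium.

Na2[PbBr6]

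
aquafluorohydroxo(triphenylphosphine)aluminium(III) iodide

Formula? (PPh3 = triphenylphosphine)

Ligands: 1 triphenylphosphine (PPh3, neutral), 1 fluoro (F, -1), 1 hydroxo (OH, -1), 1 aqua (H2O, neutral). Ligand charge sum = -2.
Charge balance with iodide (-1) requires 1 complex ion per 1 iodide.

[AlF(H2O)(OH)(PPh3)]I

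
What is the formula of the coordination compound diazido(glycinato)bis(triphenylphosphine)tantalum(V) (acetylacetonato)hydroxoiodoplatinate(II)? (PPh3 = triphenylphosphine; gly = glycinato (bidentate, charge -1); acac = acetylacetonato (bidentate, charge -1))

[Ta(gly)(N3)2(PPh3)2][Pt(acac)I(OH)]2

Cation [Ta…]: ligand charges -3, Ta(V) ⇒ ion charge 2+.
Anion [Pt…]: ligand charges -3, Pt(II) ⇒ ion charge 1−.
One 2+ cation requires 2 of the 1− anion.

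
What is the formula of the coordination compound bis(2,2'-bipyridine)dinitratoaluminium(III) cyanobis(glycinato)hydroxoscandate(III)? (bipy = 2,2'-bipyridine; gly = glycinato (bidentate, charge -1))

Cation [Al…]: ligand charges -2, Al(III) ⇒ ion charge 1+.
Anion [Sc…]: ligand charges -4, Sc(III) ⇒ ion charge 1−.

[Al(bipy)2(NO3)2][Sc(CN)(gly)2(OH)]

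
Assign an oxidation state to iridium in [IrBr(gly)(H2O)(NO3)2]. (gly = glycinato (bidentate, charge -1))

+4

No counter-ion: the bracketed complex is neutral.
Ligand charges: 1×gly = -1; 2×NO3 = -2; 1×Br = -1; 1×H2O neutral; sum -4.
Ir + (-4) = 0 ⇒ Ir is +4.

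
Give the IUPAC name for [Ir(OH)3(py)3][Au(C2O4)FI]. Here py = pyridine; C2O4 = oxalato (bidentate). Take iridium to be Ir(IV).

trihydroxotris(pyridine)iridium(IV) fluoroiodooxalatoaurate(III)

Both ions are complex: the cation is named first with the plain metal name, the anion second with the -ate form; each ion's ligands are alphabetised independently.
Ir is given as +4; the cation's ligand charges sum to -3, so the complex cation is 1+.
A 1:1 salt means the anion carries the equal and opposite charge, 1−.
Anion: ligand charges sum to -4; for the ion to be 1−, Au = +3.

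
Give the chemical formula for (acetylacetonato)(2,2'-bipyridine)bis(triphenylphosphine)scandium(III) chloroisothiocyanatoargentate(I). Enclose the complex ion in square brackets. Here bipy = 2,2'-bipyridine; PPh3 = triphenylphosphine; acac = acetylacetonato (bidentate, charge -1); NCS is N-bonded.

Cation [Sc…]: ligand charges -1, Sc(III) ⇒ ion charge 2+.
Anion [Ag…]: ligand charges -2, Ag(I) ⇒ ion charge 1−.
One 2+ cation requires 2 of the 1− anion.

[Sc(acac)(bipy)(PPh3)2][AgCl(NCS)]2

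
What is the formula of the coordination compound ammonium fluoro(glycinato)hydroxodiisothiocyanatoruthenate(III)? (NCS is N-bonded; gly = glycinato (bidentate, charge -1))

Ligands: 2 isothiocyanato (NCS, -1), 1 fluoro (F, -1), 1 glycinato (gly, -1), 1 hydroxo (OH, -1). Ligand charge sum = -5.
Charge balance with ammonium (+1) requires 1 complex ion per 2 ammonium.

(NH4)2[RuF(gly)(NCS)2(OH)]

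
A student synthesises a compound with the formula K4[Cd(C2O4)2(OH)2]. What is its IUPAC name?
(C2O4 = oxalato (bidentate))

The 4 potassium counter-ions carry a total charge of +4, so each complex ion is 4−.
Ligand charges: 2×hydroxo (-1 each), 2×oxalato (-2 each); total -6. So Cd + (-6) = 4−, giving Cd = +2.
Ligands are named alphabetically: hydroxo before oxalato.
The complex ion is anionic, so cadmium takes the -ate form cadmate(II).

potassium dihydroxodioxalatocadmate(II)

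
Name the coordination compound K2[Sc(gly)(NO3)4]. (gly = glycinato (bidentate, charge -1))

The 2 potassium counter-ions carry a total charge of +2, so each complex ion is 2−.
Ligand charges: 4×nitrato (-1 each), 1×glycinato (-1 each); total -5. So Sc + (-5) = 2−, giving Sc = +3.
Ligands are named alphabetically: glycinato before nitrato.
The complex ion is anionic, so scandium takes the -ate form scandate(III).

potassium (glycinato)tetranitratoscandate(III)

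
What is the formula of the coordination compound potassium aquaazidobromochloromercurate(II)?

K[HgBrCl(H2O)(N3)]

Ligands: 1 bromo (Br, -1), 1 chloro (Cl, -1), 1 aqua (H2O, neutral), 1 azido (N3, -1). Ligand charge sum = -3.
With Hg in oxidation state +2, the complex ion is [Hg...]^1−.
Charge balance with potassium (+1) requires 1 complex ion per 1 potassium.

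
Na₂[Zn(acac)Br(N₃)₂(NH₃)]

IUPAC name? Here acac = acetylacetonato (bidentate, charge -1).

sodium (acetylacetonato)amminediazidobromozincate(II)

The 2 sodium counter-ions carry a total charge of +2, so each complex ion is 2−.
Ligand charges: 1×bromo (-1 each), 2×azido (-1 each), 1×acetylacetonato (-1 each), 1×ammine (neutral); total -4. So Zn + (-4) = 2−, giving Zn = +2.
Ligands are named alphabetically: acetylacetonato before ammine before azido before bromo.
The complex ion is anionic, so zinc takes the -ate form zincate(II).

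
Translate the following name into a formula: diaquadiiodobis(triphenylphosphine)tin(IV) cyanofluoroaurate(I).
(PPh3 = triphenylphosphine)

[Sn(H2O)2I2(PPh3)2][Au(CN)F]2

Cation [Sn…]: ligand charges -2, Sn(IV) ⇒ ion charge 2+.
Anion [Au…]: ligand charges -2, Au(I) ⇒ ion charge 1−.
One 2+ cation requires 2 of the 1− anion.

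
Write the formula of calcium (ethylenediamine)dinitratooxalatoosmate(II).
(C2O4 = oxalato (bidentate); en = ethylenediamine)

Ligands: 2 nitrato (NO3, -1), 1 oxalato (C2O4, -2), 1 ethylenediamine (en, neutral). Ligand charge sum = -4.
With Os in oxidation state +2, the complex ion is [Os...]^2−.
Charge balance with calcium (+2) requires 1 complex ion per 1 calcium.

Ca[Os(C2O4)(en)(NO3)2]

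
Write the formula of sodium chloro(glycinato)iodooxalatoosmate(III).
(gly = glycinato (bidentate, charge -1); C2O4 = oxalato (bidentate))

Na2[Os(C2O4)Cl(gly)I]

Ligands: 1 chloro (Cl, -1), 1 iodo (I, -1), 1 glycinato (gly, -1), 1 oxalato (C2O4, -2). Ligand charge sum = -5.
With Os in oxidation state +3, the complex ion is [Os...]^2−.
Charge balance with sodium (+1) requires 1 complex ion per 2 sodium.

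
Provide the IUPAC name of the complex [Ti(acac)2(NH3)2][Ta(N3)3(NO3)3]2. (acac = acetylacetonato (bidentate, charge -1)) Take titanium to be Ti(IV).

bis(acetylacetonato)diamminetitanium(IV) triazidotrinitratotantalate(V)

Both ions are complex: the cation is named first with the plain metal name, the anion second with the -ate form; each ion's ligands are alphabetised independently.
Ti is given as +4; the cation's ligand charges sum to -2, so the complex cation is 2+.
With 2 anions per cation, each anion must be 2/2 = 1−.
Anion: ligand charges sum to -6; for the ion to be 1−, Ta = +5.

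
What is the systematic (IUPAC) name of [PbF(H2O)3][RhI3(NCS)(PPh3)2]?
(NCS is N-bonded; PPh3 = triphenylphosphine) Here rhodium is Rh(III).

Rh is given as +3; the anion's ligand charges sum to -4, so the complex anion is 1−.
A 1:1 salt means the cation carries the equal and opposite charge, 1+.
Cation: ligand charges sum to -1; for the ion to be 1+, Pb = +2.

triaquafluorolead(II) triiodoisothiocyanatobis(triphenylphosphine)rhodate(III)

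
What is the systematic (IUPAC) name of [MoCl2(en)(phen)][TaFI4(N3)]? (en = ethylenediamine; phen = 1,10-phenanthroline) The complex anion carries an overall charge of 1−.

dichloro(ethylenediamine)(1,10-phenanthroline)molybdenum(III) azidofluorotetraiodotantalate(V)

Both ions are complex: the cation is named first with the plain metal name, the anion second with the -ate form; each ion's ligands are alphabetised independently.
The complex anion is given as 1−; its ligand charges sum to -6, so Ta = +5.
A 1:1 salt means the cation carries the equal and opposite charge, 1+.
Cation: ligand charges sum to -2; for the ion to be 1+, Mo = +3.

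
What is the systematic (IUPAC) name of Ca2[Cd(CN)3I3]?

calcium tricyanotriiodocadmate(II)

The 2 calcium counter-ions carry a total charge of +4, so each complex ion is 4−.
Ligand charges: 3×cyano (-1 each), 3×iodo (-1 each); total -6. So Cd + (-6) = 4−, giving Cd = +2.
Ligands are named alphabetically: cyano before iodo.
The complex ion is anionic, so cadmium takes the -ate form cadmate(II).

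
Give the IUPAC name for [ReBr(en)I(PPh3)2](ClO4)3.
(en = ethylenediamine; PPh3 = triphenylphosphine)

bromo(ethylenediamine)iodobis(triphenylphosphine)rhenium(V) perchlorate

The 3 perchlorate counter-ions carry a total charge of -3, so each complex ion is 3+.
Ligand charges: 1×bromo (-1 each), 1×ethylenediamine (neutral), 2×triphenylphosphine (neutral), 1×iodo (-1 each); total -2. So Re + (-2) = 3+, giving Re = +5.
Ligands are named alphabetically: bromo before ethylenediamine before iodo before triphenylphosphine.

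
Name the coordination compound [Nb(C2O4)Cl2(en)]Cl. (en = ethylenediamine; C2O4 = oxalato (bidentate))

dichloro(ethylenediamine)oxalatoniobium(V) chloride

The 1 chloride counter-ion carries a total charge of -1, so each complex ion is 1+.
Ligand charges: 1×ethylenediamine (neutral), 1×oxalato (-2 each), 2×chloro (-1 each); total -4. So Nb + (-4) = 1+, giving Nb = +5.
Ligands are named alphabetically: chloro before ethylenediamine before oxalato.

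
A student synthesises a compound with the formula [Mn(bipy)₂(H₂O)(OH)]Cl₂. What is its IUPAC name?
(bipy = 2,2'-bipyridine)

aquabis(2,2'-bipyridine)hydroxomanganese(III) chloride

The 2 chloride counter-ions carry a total charge of -2, so each complex ion is 2+.
Ligand charges: 2×2,2'-bipyridine (neutral), 1×aqua (neutral), 1×hydroxo (-1 each); total -1. So Mn + (-1) = 2+, giving Mn = +3.
Ligands are named alphabetically: aqua before bipyridine before hydroxo.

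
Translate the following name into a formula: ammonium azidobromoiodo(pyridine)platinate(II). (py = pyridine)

NH4[PtBrI(N3)(py)]

Ligands: 1 bromo (Br, -1), 1 azido (N3, -1), 1 iodo (I, -1), 1 pyridine (py, neutral). Ligand charge sum = -3.
With Pt in oxidation state +2, the complex ion is [Pt...]^1−.
Charge balance with ammonium (+1) requires 1 complex ion per 1 ammonium.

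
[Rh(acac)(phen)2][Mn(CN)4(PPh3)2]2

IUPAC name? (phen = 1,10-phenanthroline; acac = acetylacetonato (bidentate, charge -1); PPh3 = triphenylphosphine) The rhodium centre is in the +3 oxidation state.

Both ions are complex: the cation is named first with the plain metal name, the anion second with the -ate form; each ion's ligands are alphabetised independently.
Rh is given as +3; the cation's ligand charges sum to -1, so the complex cation is 2+.
With 2 anions per cation, each anion must be 2/2 = 1−.
Anion: ligand charges sum to -4; for the ion to be 1−, Mn = +3.

(acetylacetonato)bis(1,10-phenanthroline)rhodium(III) tetracyanobis(triphenylphosphine)manganate(III)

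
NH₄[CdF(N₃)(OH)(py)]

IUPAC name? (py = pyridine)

ammonium azidofluorohydroxo(pyridine)cadmate(II)

The 1 ammonium counter-ion carries a total charge of +1, so each complex ion is 1−.
Ligand charges: 1×fluoro (-1 each), 1×hydroxo (-1 each), 1×pyridine (neutral), 1×azido (-1 each); total -3. So Cd + (-3) = 1−, giving Cd = +2.
The complex ion is anionic, so cadmium takes the -ate form cadmate(II).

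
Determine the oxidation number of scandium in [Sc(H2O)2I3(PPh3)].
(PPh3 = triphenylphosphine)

No counter-ion: the bracketed complex is neutral.
Ligand charges: 3×I = -3; 1×PPh3 neutral; 2×H2O neutral; sum -3.
Sc + (-3) = 0 ⇒ Sc is +3.

+3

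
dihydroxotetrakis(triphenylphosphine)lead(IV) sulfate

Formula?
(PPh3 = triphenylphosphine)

Ligands: 4 triphenylphosphine (PPh3, neutral), 2 hydroxo (OH, -1). Ligand charge sum = -2.
Charge balance with sulfate (-2) requires 1 complex ion per 1 sulfate.

[Pb(OH)2(PPh3)4]SO4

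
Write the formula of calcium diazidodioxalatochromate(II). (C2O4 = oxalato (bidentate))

Ca2[Cr(C2O4)2(N3)2]

Ligands: 2 oxalato (C2O4, -2), 2 azido (N3, -1). Ligand charge sum = -6.
With Cr in oxidation state +2, the complex ion is [Cr...]^4−.
Charge balance with calcium (+2) requires 1 complex ion per 2 calcium.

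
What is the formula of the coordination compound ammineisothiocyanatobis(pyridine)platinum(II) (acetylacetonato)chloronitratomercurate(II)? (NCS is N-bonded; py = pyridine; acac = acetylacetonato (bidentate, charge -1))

[Pt(NCS)(NH3)(py)2][Hg(acac)Cl(NO3)]

Cation [Pt…]: ligand charges -1, Pt(II) ⇒ ion charge 1+.
Anion [Hg…]: ligand charges -3, Hg(II) ⇒ ion charge 1−.
One 1+ cation balances one 1− anion.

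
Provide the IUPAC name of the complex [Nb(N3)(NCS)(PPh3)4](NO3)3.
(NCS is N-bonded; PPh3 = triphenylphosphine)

The 3 nitrate counter-ions carry a total charge of -3, so each complex ion is 3+.
Ligand charges: 1×isothiocyanato (-1 each), 4×triphenylphosphine (neutral), 1×azido (-1 each); total -2. So Nb + (-2) = 3+, giving Nb = +5.
Ligands are named alphabetically: azido before isothiocyanato before triphenylphosphine.

azidoisothiocyanatotetrakis(triphenylphosphine)niobium(V) nitrate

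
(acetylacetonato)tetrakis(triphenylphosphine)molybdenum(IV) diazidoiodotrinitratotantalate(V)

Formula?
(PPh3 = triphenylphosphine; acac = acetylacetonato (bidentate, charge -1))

Cation [Mo…]: ligand charges -1, Mo(IV) ⇒ ion charge 3+.
Anion [Ta…]: ligand charges -6, Ta(V) ⇒ ion charge 1−.
One 3+ cation requires 3 of the 1− anion.

[Mo(acac)(PPh3)4][TaI(N3)2(NO3)3]3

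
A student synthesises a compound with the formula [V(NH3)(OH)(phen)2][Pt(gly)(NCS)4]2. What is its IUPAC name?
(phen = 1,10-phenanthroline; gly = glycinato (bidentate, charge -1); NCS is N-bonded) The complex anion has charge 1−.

amminehydroxobis(1,10-phenanthroline)vanadium(III) (glycinato)tetraisothiocyanatoplatinate(IV)

Both ions are complex: the cation is named first with the plain metal name, the anion second with the -ate form; each ion's ligands are alphabetised independently.
The complex anion is given as 1−; its ligand charges sum to -5, so Pt = +4.
With 2 anions per cation, the cation must be 2×1 = 2+.
Cation: ligand charges sum to -1; for the ion to be 2+, V = +3.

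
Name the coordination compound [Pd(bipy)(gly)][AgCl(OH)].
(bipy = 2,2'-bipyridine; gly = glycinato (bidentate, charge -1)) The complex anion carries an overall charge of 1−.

(2,2'-bipyridine)(glycinato)palladium(II) chlorohydroxoargentate(I)

Both ions are complex: the cation is named first with the plain metal name, the anion second with the -ate form; each ion's ligands are alphabetised independently.
The complex anion is given as 1−; its ligand charges sum to -2, so Ag = +1.
A 1:1 salt means the cation carries the equal and opposite charge, 1+.
Cation: ligand charges sum to -1; for the ion to be 1+, Pd = +2.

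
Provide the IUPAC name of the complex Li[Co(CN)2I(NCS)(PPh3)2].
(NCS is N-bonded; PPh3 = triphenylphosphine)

lithium dicyanoiodoisothiocyanatobis(triphenylphosphine)cobaltate(III)

The 1 lithium counter-ion carries a total charge of +1, so each complex ion is 1−.
Ligand charges: 1×isothiocyanato (-1 each), 2×cyano (-1 each), 2×triphenylphosphine (neutral), 1×iodo (-1 each); total -4. So Co + (-4) = 1−, giving Co = +3.
Ligands are named alphabetically: cyano before iodo before isothiocyanato before triphenylphosphine.
The complex ion is anionic, so cobalt takes the -ate form cobaltate(III).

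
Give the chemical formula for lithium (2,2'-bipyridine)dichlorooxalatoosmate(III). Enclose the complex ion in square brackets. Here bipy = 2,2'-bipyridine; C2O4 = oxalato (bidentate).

Li[Os(bipy)(C2O4)Cl2]

Ligands: 1 2,2'-bipyridine (bipy, neutral), 2 chloro (Cl, -1), 1 oxalato (C2O4, -2). Ligand charge sum = -4.
With Os in oxidation state +3, the complex ion is [Os...]^1−.
Charge balance with lithium (+1) requires 1 complex ion per 1 lithium.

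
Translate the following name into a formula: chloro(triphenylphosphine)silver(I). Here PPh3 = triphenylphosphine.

[AgCl(PPh3)]

Ligands: 1 triphenylphosphine (PPh3, neutral), 1 chloro (Cl, -1). Ligand charge sum = -1.
With Ag in oxidation state +1, the complex ion is [Ag...].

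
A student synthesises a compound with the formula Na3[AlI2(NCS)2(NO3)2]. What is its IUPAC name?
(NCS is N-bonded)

The 3 sodium counter-ions carry a total charge of +3, so each complex ion is 3−.
Ligand charges: 2×iodo (-1 each), 2×nitrato (-1 each), 2×isothiocyanato (-1 each); total -6. So Al + (-6) = 3−, giving Al = +3.
Ligands are named alphabetically: iodo before isothiocyanato before nitrato.
The complex ion is anionic, so aluminium takes the -ate form aluminate(III).

sodium diiododiisothiocyanatodinitratoaluminate(III)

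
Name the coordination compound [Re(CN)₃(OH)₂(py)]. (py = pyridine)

tricyanodihydroxo(pyridine)rhenium(V)

There is no counter-ion, so the complex is neutral overall.
Ligand charges: 2×hydroxo (-1 each), 1×pyridine (neutral), 3×cyano (-1 each); total -5. So Re + (-5) = 0, giving Re = +5.
Ligands are named alphabetically: cyano before hydroxo before pyridine.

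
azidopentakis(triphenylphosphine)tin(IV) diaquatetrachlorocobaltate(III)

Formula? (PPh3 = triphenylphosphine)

Cation [Sn…]: ligand charges -1, Sn(IV) ⇒ ion charge 3+.
Anion [Co…]: ligand charges -4, Co(III) ⇒ ion charge 1−.
One 3+ cation requires 3 of the 1− anion.

[Sn(N3)(PPh3)5][CoCl4(H2O)2]3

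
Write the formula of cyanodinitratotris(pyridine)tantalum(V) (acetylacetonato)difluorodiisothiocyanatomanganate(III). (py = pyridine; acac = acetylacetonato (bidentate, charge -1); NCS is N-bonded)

Cation [Ta…]: ligand charges -3, Ta(V) ⇒ ion charge 2+.
Anion [Mn…]: ligand charges -5, Mn(III) ⇒ ion charge 2−.
One 2+ cation balances one 2− anion.

[Ta(CN)(NO3)2(py)3][Mn(acac)F2(NCS)2]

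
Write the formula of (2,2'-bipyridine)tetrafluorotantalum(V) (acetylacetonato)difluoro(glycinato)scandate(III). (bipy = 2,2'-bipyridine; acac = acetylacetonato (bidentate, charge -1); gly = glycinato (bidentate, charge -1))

[Ta(bipy)F4][Sc(acac)F2(gly)]

Cation [Ta…]: ligand charges -4, Ta(V) ⇒ ion charge 1+.
Anion [Sc…]: ligand charges -4, Sc(III) ⇒ ion charge 1−.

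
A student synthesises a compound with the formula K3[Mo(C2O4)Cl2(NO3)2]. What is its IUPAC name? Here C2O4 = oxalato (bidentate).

potassium dichlorodinitratooxalatomolybdate(III)

The 3 potassium counter-ions carry a total charge of +3, so each complex ion is 3−.
Ligand charges: 1×oxalato (-2 each), 2×chloro (-1 each), 2×nitrato (-1 each); total -6. So Mo + (-6) = 3−, giving Mo = +3.
Ligands are named alphabetically: chloro before nitrato before oxalato.
The complex ion is anionic, so molybdenum takes the -ate form molybdate(III).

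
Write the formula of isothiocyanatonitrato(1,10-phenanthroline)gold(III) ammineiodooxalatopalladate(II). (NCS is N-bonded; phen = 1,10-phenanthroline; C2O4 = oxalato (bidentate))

[Au(NCS)(NO3)(phen)][Pd(C2O4)I(NH3)]

Cation [Au…]: ligand charges -2, Au(III) ⇒ ion charge 1+.
Anion [Pd…]: ligand charges -3, Pd(II) ⇒ ion charge 1−.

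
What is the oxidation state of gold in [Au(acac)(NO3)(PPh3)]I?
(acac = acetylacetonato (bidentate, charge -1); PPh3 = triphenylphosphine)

1 iodide outside the brackets (-1 each) → the complex ion is 1+.
Ligand charges: 1×NO3 = -1; 1×acac = -1; 1×PPh3 neutral; sum -2.
Au + (-2) = 1+ ⇒ Au is +3.

+3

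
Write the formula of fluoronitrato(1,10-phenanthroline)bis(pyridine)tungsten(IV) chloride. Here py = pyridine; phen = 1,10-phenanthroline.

[WF(NO3)(phen)(py)2]Cl2

Ligands: 1 fluoro (F, -1), 1 nitrato (NO3, -1), 2 pyridine (py, neutral), 1 1,10-phenanthroline (phen, neutral). Ligand charge sum = -2.
With W in oxidation state +4, the complex ion is [W...]^2+.
Charge balance with chloride (-1) requires 1 complex ion per 2 chloride.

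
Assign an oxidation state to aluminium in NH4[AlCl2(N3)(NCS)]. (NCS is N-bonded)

+3

1 ammonium outside the brackets (+1 each) → the complex ion is 1−.
Ligand charges: 1×N3 = -1; 1×NCS = -1; 2×Cl = -2; sum -4.
Al + (-4) = 1− ⇒ Al is +3.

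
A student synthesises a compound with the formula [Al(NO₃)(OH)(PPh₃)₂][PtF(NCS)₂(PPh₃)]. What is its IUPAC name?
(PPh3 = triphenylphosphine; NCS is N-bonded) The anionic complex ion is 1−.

hydroxonitratobis(triphenylphosphine)aluminium(III) fluorodiisothiocyanato(triphenylphosphine)platinate(II)

Both ions are complex: the cation is named first with the plain metal name, the anion second with the -ate form; each ion's ligands are alphabetised independently.
The complex anion is given as 1−; its ligand charges sum to -3, so Pt = +2.
A 1:1 salt means the cation carries the equal and opposite charge, 1+.
Cation: ligand charges sum to -2; for the ion to be 1+, Al = +3.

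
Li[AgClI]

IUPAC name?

The 1 lithium counter-ion carries a total charge of +1, so each complex ion is 1−.
Ligand charges: 1×iodo (-1 each), 1×chloro (-1 each); total -2. So Ag + (-2) = 1−, giving Ag = +1.
Ligands are named alphabetically: chloro before iodo.
The complex ion is anionic, so silver takes the -ate form argentate(I).

lithium chloroiodoargentate(I)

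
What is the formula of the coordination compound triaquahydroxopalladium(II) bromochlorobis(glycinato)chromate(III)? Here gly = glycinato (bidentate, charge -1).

Cation [Pd…]: ligand charges -1, Pd(II) ⇒ ion charge 1+.
Anion [Cr…]: ligand charges -4, Cr(III) ⇒ ion charge 1−.

[Pd(H2O)3(OH)][CrBrCl(gly)2]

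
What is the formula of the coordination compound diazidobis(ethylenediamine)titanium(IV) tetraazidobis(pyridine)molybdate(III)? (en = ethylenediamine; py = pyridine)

Cation [Ti…]: ligand charges -2, Ti(IV) ⇒ ion charge 2+.
Anion [Mo…]: ligand charges -4, Mo(III) ⇒ ion charge 1−.
One 2+ cation requires 2 of the 1− anion.

[Ti(en)2(N3)2][Mo(N3)4(py)2]2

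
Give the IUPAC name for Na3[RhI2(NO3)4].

sodium diiodotetranitratorhodate(III)

The 3 sodium counter-ions carry a total charge of +3, so each complex ion is 3−.
Ligand charges: 2×iodo (-1 each), 4×nitrato (-1 each); total -6. So Rh + (-6) = 3−, giving Rh = +3.
The complex ion is anionic, so rhodium takes the -ate form rhodate(III).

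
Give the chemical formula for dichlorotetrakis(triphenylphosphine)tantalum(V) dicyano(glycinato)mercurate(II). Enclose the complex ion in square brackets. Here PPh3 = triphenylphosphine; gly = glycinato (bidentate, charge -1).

[TaCl2(PPh3)4][Hg(CN)2(gly)]3

Cation [Ta…]: ligand charges -2, Ta(V) ⇒ ion charge 3+.
Anion [Hg…]: ligand charges -3, Hg(II) ⇒ ion charge 1−.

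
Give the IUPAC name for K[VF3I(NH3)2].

potassium diamminetrifluoroiodovanadate(III)

The 1 potassium counter-ion carries a total charge of +1, so each complex ion is 1−.
Ligand charges: 3×fluoro (-1 each), 1×iodo (-1 each), 2×ammine (neutral); total -4. So V + (-4) = 1−, giving V = +3.
Ligands are named alphabetically: ammine before fluoro before iodo.
The complex ion is anionic, so vanadium takes the -ate form vanadate(III).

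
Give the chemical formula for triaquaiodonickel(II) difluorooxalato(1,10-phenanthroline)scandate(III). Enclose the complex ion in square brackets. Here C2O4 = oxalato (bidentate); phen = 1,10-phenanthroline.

[Ni(H2O)3I][Sc(C2O4)F2(phen)]

Cation [Ni…]: ligand charges -1, Ni(II) ⇒ ion charge 1+.
Anion [Sc…]: ligand charges -4, Sc(III) ⇒ ion charge 1−.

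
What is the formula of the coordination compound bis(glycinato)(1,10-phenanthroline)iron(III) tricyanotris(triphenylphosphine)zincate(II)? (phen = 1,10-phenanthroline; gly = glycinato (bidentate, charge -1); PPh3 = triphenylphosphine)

Cation [Fe…]: ligand charges -2, Fe(III) ⇒ ion charge 1+.
Anion [Zn…]: ligand charges -3, Zn(II) ⇒ ion charge 1−.
One 1+ cation balances one 1− anion.

[Fe(gly)2(phen)][Zn(CN)3(PPh3)3]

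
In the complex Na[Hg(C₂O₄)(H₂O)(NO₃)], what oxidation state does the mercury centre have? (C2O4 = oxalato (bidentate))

+2

1 sodium outside the brackets (+1 each) → the complex ion is 1−.
Ligand charges: 1×H2O neutral; 1×NO3 = -1; 1×C2O4 = -2; sum -3.
Hg + (-3) = 1− ⇒ Hg is +2.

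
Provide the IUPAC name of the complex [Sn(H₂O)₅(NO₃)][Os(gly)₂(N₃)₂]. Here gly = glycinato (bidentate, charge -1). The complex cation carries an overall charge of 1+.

Both ions are complex: the cation is named first with the plain metal name, the anion second with the -ate form; each ion's ligands are alphabetised independently.
The complex cation is given as 1+; its ligand charges sum to -1, so Sn = +2.
A 1:1 salt means the anion carries the equal and opposite charge, 1−.
Anion: ligand charges sum to -4; for the ion to be 1−, Os = +3.

pentaaquanitratotin(II) diazidobis(glycinato)osmate(III)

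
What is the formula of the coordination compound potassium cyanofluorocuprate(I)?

K[Cu(CN)F]

Ligands: 1 fluoro (F, -1), 1 cyano (CN, -1). Ligand charge sum = -2.
Charge balance with potassium (+1) requires 1 complex ion per 1 potassium.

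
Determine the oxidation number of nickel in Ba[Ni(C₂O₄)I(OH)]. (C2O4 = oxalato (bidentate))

1 barium outside the brackets (+2 each) → the complex ion is 2−.
Ligand charges: 1×OH = -1; 1×I = -1; 1×C2O4 = -2; sum -4.
Ni + (-4) = 2− ⇒ Ni is +2.

+2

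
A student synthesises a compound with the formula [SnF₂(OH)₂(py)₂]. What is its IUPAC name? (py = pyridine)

difluorodihydroxobis(pyridine)tin(IV)

There is no counter-ion, so the complex is neutral overall.
Ligand charges: 2×fluoro (-1 each), 2×hydroxo (-1 each), 2×pyridine (neutral); total -4. So Sn + (-4) = 0, giving Sn = +4.
Ligands are named alphabetically: fluoro before hydroxo before pyridine.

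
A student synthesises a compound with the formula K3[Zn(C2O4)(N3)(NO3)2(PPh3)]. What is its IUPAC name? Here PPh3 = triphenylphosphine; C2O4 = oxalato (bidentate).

The 3 potassium counter-ions carry a total charge of +3, so each complex ion is 3−.
Ligand charges: 1×triphenylphosphine (neutral), 2×nitrato (-1 each), 1×oxalato (-2 each), 1×azido (-1 each); total -5. So Zn + (-5) = 3−, giving Zn = +2.
The complex ion is anionic, so zinc takes the -ate form zincate(II).

potassium azidodinitratooxalato(triphenylphosphine)zincate(II)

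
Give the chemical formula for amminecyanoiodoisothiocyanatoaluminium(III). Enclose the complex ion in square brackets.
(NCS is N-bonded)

Ligands: 1 ammine (NH3, neutral), 1 isothiocyanato (NCS, -1), 1 cyano (CN, -1), 1 iodo (I, -1). Ligand charge sum = -3.
With Al in oxidation state +3, the complex ion is [Al...].

[Al(CN)I(NCS)(NH3)]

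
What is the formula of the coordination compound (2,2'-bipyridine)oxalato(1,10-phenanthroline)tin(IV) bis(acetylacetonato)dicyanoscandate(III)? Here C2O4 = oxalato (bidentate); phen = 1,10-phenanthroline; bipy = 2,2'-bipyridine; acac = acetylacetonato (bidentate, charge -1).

[Sn(bipy)(C2O4)(phen)][Sc(acac)2(CN)2]2

Cation [Sn…]: ligand charges -2, Sn(IV) ⇒ ion charge 2+.
Anion [Sc…]: ligand charges -4, Sc(III) ⇒ ion charge 1−.
One 2+ cation requires 2 of the 1− anion.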